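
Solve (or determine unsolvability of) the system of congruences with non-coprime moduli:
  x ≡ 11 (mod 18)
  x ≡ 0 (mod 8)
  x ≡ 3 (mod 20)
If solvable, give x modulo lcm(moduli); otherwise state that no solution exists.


Moduli 18, 8, 20 are not pairwise coprime, so CRT works modulo lcm(m_i) when all pairwise compatibility conditions hold.
Pairwise compatibility: gcd(m_i, m_j) must divide a_i - a_j for every pair.
Merge one congruence at a time:
  Start: x ≡ 11 (mod 18).
  Combine with x ≡ 0 (mod 8): gcd(18, 8) = 2, and 0 - 11 = -11 is NOT divisible by 2.
    ⇒ system is inconsistent (no integer solution).

No solution (the system is inconsistent).


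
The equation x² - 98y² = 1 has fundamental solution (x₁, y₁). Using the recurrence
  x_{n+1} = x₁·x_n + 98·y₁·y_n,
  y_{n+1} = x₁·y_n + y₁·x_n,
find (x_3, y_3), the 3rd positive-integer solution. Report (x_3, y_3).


Step 1: Find the fundamental solution (x₁, y₁) of x² - 98y² = 1.
  Expand √98 as a continued fraction. a₀ = ⌊√98⌋ = 9; iterate m_{k+1} = d_k·a_k − m_k, d_{k+1} = (98 − m_{k+1}²)/d_k, a_{k+1} = ⌊(a₀ + m_{k+1})/d_{k+1}⌋ (starting m₀ = 0, d₀ = 1), with convergents p_k = a_k·p_{k-1} + p_{k-2}, q_k = a_k·q_{k-1} + q_{k-2} (p₋₁ = 1, q₋₁ = 0):
  k = 0: a₀ = 9; p₀/q₀ = 9/1; p₀² − 98·q₀² = 81 − 98 = -17.
  k = 1: m = 9, d = 17, a = ⌊(9 + 9)/17⌋ = 1; p/q = (1·9 + 1)/(1·1 + 0) = 10/1; p² − 98·q² = 100 − 98 = 2.
  k = 2: m = 8, d = 2, a = ⌊(9 + 8)/2⌋ = 8; p/q = (8·10 + 9)/(8·1 + 1) = 89/9; p² − 98·q² = 7921 − 7938 = -17.
  k = 3: m = 8, d = 17, a = ⌊(9 + 8)/17⌋ = 1; p/q = (1·89 + 10)/(1·9 + 1) = 99/10; p² − 98·q² = 9801 − 9800 = 1.
  The first convergent with p² − 98·q² = 1 gives the fundamental solution (x₁, y₁) = (99, 10).
Step 2: Apply the recurrence (x_{n+1}, y_{n+1}) = (x₁x_n + 98y₁y_n, x₁y_n + y₁x_n) repeatedly.
  From (x_1, y_1) = (99, 10): x_2 = 99·99 + 98·10·10 = 19601; y_2 = 99·10 + 10·99 = 1980.
  From (x_2, y_2) = (19601, 1980): x_3 = 99·19601 + 98·10·1980 = 3880899; y_3 = 99·1980 + 10·19601 = 392030.
Step 3: Verify x_3² - 98·y_3² = 15061377048201 - 15061377048200 = 1 (should be 1). ✓

(x_1, y_1) = (99, 10); (x_3, y_3) = (3880899, 392030).


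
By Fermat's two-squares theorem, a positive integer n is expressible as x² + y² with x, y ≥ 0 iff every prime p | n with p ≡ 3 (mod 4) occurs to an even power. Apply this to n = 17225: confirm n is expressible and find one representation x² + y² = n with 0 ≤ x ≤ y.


Step 1: Factor n = 17225 = 5^2 · 13 · 53.
Step 2: Check the mod-4 condition on each prime factor: 5 ≡ 1 (mod 4), exponent 2; 13 ≡ 1 (mod 4), exponent 1; 53 ≡ 1 (mod 4), exponent 1.
All primes ≡ 3 (mod 4) appear to even exponent (or don't appear), so by the two-squares theorem n IS expressible as a sum of two squares.
Step 3: Build a representation. Group n = k² · m with k = 5 and m = 13 · 53 = 689 (a product of primes ≡ 1 (mod 4)); a representation of m scales to one of n via (k·x)² + (k·y)² = k²(x² + y²). Each prime p ≡ 1 (mod 4) is itself a sum of two squares; find a² by testing p − a² for a perfect square:
  13: 13 − 1² = 12, 13 − 2² = 9 = 3² ⇒ 13 = 2² + 3².
  53: 53 − 1² = 52, 53 − 2² = 49 = 7² ⇒ 53 = 2² + 7².
  Combine using the Brahmagupta–Fibonacci identity (a² + b²)(c² + d²) = (ac − bd)² + (ad + bc)² = (ac + bd)² + (ad − bc)²:
  13 · 53 = 689: from (2² + 3²)(2² + 7²), take (2·2 − 3·7, 2·7 + 3·2) = (4 − 21, 14 + 6) = (-17, 20); dropping signs (only squares matter) gives (17, 20); check 17² + 20² = 289 + 400 = 689 ✓.
  Scale by k = 5: (5·17, 5·20) = (85, 100).
Step 4: Order so x ≤ y and verify: 85² + 100² = 7225 + 10000 = 17225 = n. ✓

n = 17225 = 85² + 100² (one valid representation with x ≤ y).


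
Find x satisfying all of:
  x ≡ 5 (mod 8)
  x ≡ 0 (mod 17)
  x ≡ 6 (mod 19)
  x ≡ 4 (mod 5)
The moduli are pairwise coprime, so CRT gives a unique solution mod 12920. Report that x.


Product of moduli M = 8 · 17 · 19 · 5 = 12920.
Merge one congruence at a time:
  Start: x ≡ 5 (mod 8).
  Combine with x ≡ 0 (mod 17); new modulus lcm = 136.
    Write x = 5 + 8·t and substitute into x ≡ 0 (mod 17): 8·t ≡ 0 − 5 = -5 (mod 17).
    Reduce coefficients mod 17: 8·t ≡ 12 (mod 17).
    The inverse of 8 mod 17 is 15 (since 8·15 = 120 = 7·17 + 1), so t ≡ 15·12 = 180 ≡ 10 (mod 17).
    Then x = 5 + 8·10 = 85, valid modulo lcm(8, 17) = 136: x ≡ 85 (mod 136).
  Combine with x ≡ 6 (mod 19); new modulus lcm = 2584.
    Write x = 85 + 136·t and substitute into x ≡ 6 (mod 19): 136·t ≡ 6 − 85 = -79 (mod 19).
    Reduce coefficients mod 19: 3·t ≡ 16 (mod 19).
    The inverse of 3 mod 19 is 13 (since 3·13 = 39 = 2·19 + 1), so t ≡ 13·16 = 208 ≡ 18 (mod 19).
    Then x = 85 + 136·18 = 2533, valid modulo lcm(136, 19) = 2584: x ≡ 2533 (mod 2584).
  Combine with x ≡ 4 (mod 5); new modulus lcm = 12920.
    Write x = 2533 + 2584·t and substitute into x ≡ 4 (mod 5): 2584·t ≡ 4 − 2533 = -2529 (mod 5).
    Reduce coefficients mod 5: 4·t ≡ 1 (mod 5).
    The inverse of 4 mod 5 is 4 (since 4·4 = 16 = 3·5 + 1), so t ≡ 4·1 = 4 ≡ 4 (mod 5).
    Then x = 2533 + 2584·4 = 12869, valid modulo lcm(2584, 5) = 12920: x ≡ 12869 (mod 12920).
Verify against each original: 12869 mod 8 = 5, 12869 mod 17 = 0, 12869 mod 19 = 6, 12869 mod 5 = 4.

x ≡ 12869 (mod 12920).


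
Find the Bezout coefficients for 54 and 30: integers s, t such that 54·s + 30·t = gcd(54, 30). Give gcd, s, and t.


Euclidean algorithm on (54, 30) — divide until remainder is 0:
  54 = 1 · 30 + 24
  30 = 1 · 24 + 6
  24 = 4 · 6 + 0
gcd(54, 30) = 6.
Track Bezout coefficients alongside the remainders: start with r₀ = 54 = a·1 + b·0 (s = 1, t = 0) and r₁ = 30 = a·0 + b·1 (s = 0, t = 1); each new remainder r_{k+1} = r_{k-1} − q_k·r_k inherits s_{k+1} = s_{k-1} − q_k·s_k, t_{k+1} = t_{k-1} − q_k·t_k, so r_k = a·s_k + b·t_k at every step:
  q = 1: r = 24, s = 1 − 1·0 = 1, t = 0 − 1·1 = -1  (check: 54·1 + 30·(-1) = 24)
  q = 1: r = 6, s = 0 − 1·1 = -1, t = 1 − 1·(-1) = 2  (check: 54·(-1) + 30·2 = 6)
The row with r = 6 (the gcd) gives the Bezout coefficients s = -1, t = 2.
Result: 54 · (-1) + 30 · (2) = 6.

gcd(54, 30) = 6; s = -1, t = 2 (check: 54·(-1) + 30·2 = 6).


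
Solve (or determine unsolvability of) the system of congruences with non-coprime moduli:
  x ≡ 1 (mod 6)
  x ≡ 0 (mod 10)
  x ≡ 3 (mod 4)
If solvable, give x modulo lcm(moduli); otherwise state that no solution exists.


Moduli 6, 10, 4 are not pairwise coprime, so CRT works modulo lcm(m_i) when all pairwise compatibility conditions hold.
Pairwise compatibility: gcd(m_i, m_j) must divide a_i - a_j for every pair.
Merge one congruence at a time:
  Start: x ≡ 1 (mod 6).
  Combine with x ≡ 0 (mod 10): gcd(6, 10) = 2, and 0 - 1 = -1 is NOT divisible by 2.
    ⇒ system is inconsistent (no integer solution).

No solution (the system is inconsistent).


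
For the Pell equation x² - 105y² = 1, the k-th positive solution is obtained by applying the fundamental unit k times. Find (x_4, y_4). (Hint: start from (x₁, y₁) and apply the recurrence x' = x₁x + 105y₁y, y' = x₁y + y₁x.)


Step 1: Find the fundamental solution (x₁, y₁) of x² - 105y² = 1.
  Expand √105 as a continued fraction. a₀ = ⌊√105⌋ = 10; iterate m_{k+1} = d_k·a_k − m_k, d_{k+1} = (105 − m_{k+1}²)/d_k, a_{k+1} = ⌊(a₀ + m_{k+1})/d_{k+1}⌋ (starting m₀ = 0, d₀ = 1), with convergents p_k = a_k·p_{k-1} + p_{k-2}, q_k = a_k·q_{k-1} + q_{k-2} (p₋₁ = 1, q₋₁ = 0):
  k = 0: a₀ = 10; p₀/q₀ = 10/1; p₀² − 105·q₀² = 100 − 105 = -5.
  k = 1: m = 10, d = 5, a = ⌊(10 + 10)/5⌋ = 4; p/q = (4·10 + 1)/(4·1 + 0) = 41/4; p² − 105·q² = 1681 − 1680 = 1.
  The first convergent with p² − 105·q² = 1 gives the fundamental solution (x₁, y₁) = (41, 4).
Step 2: Apply the recurrence (x_{n+1}, y_{n+1}) = (x₁x_n + 105y₁y_n, x₁y_n + y₁x_n) repeatedly.
  From (x_1, y_1) = (41, 4): x_2 = 41·41 + 105·4·4 = 3361; y_2 = 41·4 + 4·41 = 328.
  From (x_2, y_2) = (3361, 328): x_3 = 41·3361 + 105·4·328 = 275561; y_3 = 41·328 + 4·3361 = 26892.
  From (x_3, y_3) = (275561, 26892): x_4 = 41·275561 + 105·4·26892 = 22592641; y_4 = 41·26892 + 4·275561 = 2204816.
Step 3: Verify x_4² - 105·y_4² = 510427427354881 - 510427427354880 = 1 (should be 1). ✓

(x_1, y_1) = (41, 4); (x_4, y_4) = (22592641, 2204816).


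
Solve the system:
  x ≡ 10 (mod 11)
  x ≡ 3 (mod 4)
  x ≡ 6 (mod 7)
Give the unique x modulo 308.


Moduli 11, 4, 7 are pairwise coprime; by CRT there is a unique solution modulo M = 11 · 4 · 7 = 308.
Solve pairwise, accumulating the modulus:
  Start with x ≡ 10 (mod 11).
  Combine with x ≡ 3 (mod 4): since gcd(11, 4) = 1, we get a unique residue mod 44.
    Write x = 10 + 11·t and substitute into x ≡ 3 (mod 4): 11·t ≡ 3 − 10 = -7 (mod 4).
    Reduce coefficients mod 4: 3·t ≡ 1 (mod 4).
    The inverse of 3 mod 4 is 3 (since 3·3 = 9 = 2·4 + 1), so t ≡ 3·1 = 3 ≡ 3 (mod 4).
    Then x = 10 + 11·3 = 43, valid modulo lcm(11, 4) = 44: x ≡ 43 (mod 44).
  Combine with x ≡ 6 (mod 7): since gcd(44, 7) = 1, we get a unique residue mod 308.
    Write x = 43 + 44·t and substitute into x ≡ 6 (mod 7): 44·t ≡ 6 − 43 = -37 (mod 7).
    Reduce coefficients mod 7: 2·t ≡ 5 (mod 7).
    The inverse of 2 mod 7 is 4 (since 2·4 = 8 = 1·7 + 1), so t ≡ 4·5 = 20 ≡ 6 (mod 7).
    Then x = 43 + 44·6 = 307, valid modulo lcm(44, 7) = 308: x ≡ 307 (mod 308).
Verify: 307 mod 11 = 10 ✓, 307 mod 4 = 3 ✓, 307 mod 7 = 6 ✓.

x ≡ 307 (mod 308).


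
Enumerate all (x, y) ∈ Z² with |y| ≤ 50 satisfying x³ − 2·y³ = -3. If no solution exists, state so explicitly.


The equation is x³ - 2y³ = -3. For fixed y, x³ = 2·y³ − 3, so a solution requires the RHS to be a perfect cube.
Strategy: iterate y from -50 to 50, compute RHS = 2·y³ − 3, and check whether it is a (positive or negative) perfect cube.
Check small values of y:
  y = 0: RHS = -3 is not a perfect cube.
  y = 1: RHS = -1 = (-1)³ ⇒ x = -1 works.
  y = -1: RHS = -5 is not a perfect cube.
  y = 2: RHS = 13 is not a perfect cube.
  y = -2: RHS = -19 is not a perfect cube.
  y = 3: RHS = 51 is not a perfect cube.
  y = -3: RHS = -57 is not a perfect cube.
Continuing, at y = 4: RHS = 125 = (5)³ ⇒ x = 5 works.
Searching the remaining y in |y| ≤ 50 finds no further solutions.
Collected solutions: (-1, 1), (5, 4).

Solutions (with |y| ≤ 50): (-1, 1), (5, 4).


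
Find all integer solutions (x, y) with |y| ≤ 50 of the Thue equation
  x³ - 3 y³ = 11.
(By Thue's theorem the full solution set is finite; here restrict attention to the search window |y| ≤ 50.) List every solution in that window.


The equation is x³ - 3y³ = 11. For fixed y, x³ = 3·y³ + 11, so a solution requires the RHS to be a perfect cube.
Strategy: iterate y from -50 to 50, compute RHS = 3·y³ + 11, and check whether it is a (positive or negative) perfect cube.
Check small values of y:
  y = 0: RHS = 11 is not a perfect cube.
  y = 1: RHS = 14 is not a perfect cube.
  y = -1: RHS = 8 = (2)³ ⇒ x = 2 works.
  y = 2: RHS = 35 is not a perfect cube.
  y = -2: RHS = -13 is not a perfect cube.
  y = 3: RHS = 92 is not a perfect cube.
  y = -3: RHS = -70 is not a perfect cube.
Continuing the search up to |y| = 50 finds no further solutions beyond those listed.
Collected solutions: (2, -1).

Solutions (with |y| ≤ 50): (2, -1).


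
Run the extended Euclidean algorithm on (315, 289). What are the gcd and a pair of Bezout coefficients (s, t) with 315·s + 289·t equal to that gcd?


Euclidean algorithm on (315, 289) — divide until remainder is 0:
  315 = 1 · 289 + 26
  289 = 11 · 26 + 3
  26 = 8 · 3 + 2
  3 = 1 · 2 + 1
  2 = 2 · 1 + 0
gcd(315, 289) = 1.
Track Bezout coefficients alongside the remainders: start with r₀ = 315 = a·1 + b·0 (s = 1, t = 0) and r₁ = 289 = a·0 + b·1 (s = 0, t = 1); each new remainder r_{k+1} = r_{k-1} − q_k·r_k inherits s_{k+1} = s_{k-1} − q_k·s_k, t_{k+1} = t_{k-1} − q_k·t_k, so r_k = a·s_k + b·t_k at every step:
  q = 1: r = 26, s = 1 − 1·0 = 1, t = 0 − 1·1 = -1  (check: 315·1 + 289·(-1) = 26)
  q = 11: r = 3, s = 0 − 11·1 = -11, t = 1 − 11·(-1) = 12  (check: 315·(-11) + 289·12 = 3)
  q = 8: r = 2, s = 1 − 8·(-11) = 89, t = -1 − 8·12 = -97  (check: 315·89 + 289·(-97) = 2)
  q = 1: r = 1, s = -11 − 1·89 = -100, t = 12 − 1·(-97) = 109  (check: 315·(-100) + 289·109 = 1)
The row with r = 1 (the gcd) gives the Bezout coefficients s = -100, t = 109.
Result: 315 · (-100) + 289 · (109) = 1.

gcd(315, 289) = 1; s = -100, t = 109 (check: 315·(-100) + 289·109 = 1).


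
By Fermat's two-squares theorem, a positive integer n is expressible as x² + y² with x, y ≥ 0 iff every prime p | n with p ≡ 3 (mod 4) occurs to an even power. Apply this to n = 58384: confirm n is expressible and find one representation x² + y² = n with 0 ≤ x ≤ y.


Step 1: Factor n = 58384 = 2^4 · 41 · 89.
Step 2: Check the mod-4 condition on each prime factor: 2 = 2 (special); 41 ≡ 1 (mod 4), exponent 1; 89 ≡ 1 (mod 4), exponent 1.
All primes ≡ 3 (mod 4) appear to even exponent (or don't appear), so by the two-squares theorem n IS expressible as a sum of two squares.
Step 3: Build a representation. Group n = k² · m with k = 4 and m = 41 · 89 = 3649 (a product of primes ≡ 1 (mod 4)); a representation of m scales to one of n via (k·x)² + (k·y)² = k²(x² + y²). Each prime p ≡ 1 (mod 4) is itself a sum of two squares; find a² by testing p − a² for a perfect square:
  41: 41 − 1² = 40, 41 − 2² = 37, 41 − 3² = 32, 41 − 4² = 25 = 5² ⇒ 41 = 4² + 5².
  89: 89 − 1² = 88, 89 − 2² = 85, 89 − 3² = 80, 89 − 4² = 73, 89 − 5² = 64 = 8² ⇒ 89 = 5² + 8².
  Combine using the Brahmagupta–Fibonacci identity (a² + b²)(c² + d²) = (ac − bd)² + (ad + bc)² = (ac + bd)² + (ad − bc)²:
  41 · 89 = 3649: from (4² + 5²)(5² + 8²), take (4·5 − 5·8, 4·8 + 5·5) = (20 − 40, 32 + 25) = (-20, 57); dropping signs (only squares matter) gives (20, 57); check 20² + 57² = 400 + 3249 = 3649 ✓.
  Scale by k = 4: (4·20, 4·57) = (80, 228).
Step 4: Order so x ≤ y and verify: 80² + 228² = 6400 + 51984 = 58384 = n. ✓

n = 58384 = 80² + 228² (one valid representation with x ≤ y).


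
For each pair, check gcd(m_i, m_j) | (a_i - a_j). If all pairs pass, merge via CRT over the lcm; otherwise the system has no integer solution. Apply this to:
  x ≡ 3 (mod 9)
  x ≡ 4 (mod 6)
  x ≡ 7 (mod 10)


Moduli 9, 6, 10 are not pairwise coprime, so CRT works modulo lcm(m_i) when all pairwise compatibility conditions hold.
Pairwise compatibility: gcd(m_i, m_j) must divide a_i - a_j for every pair.
Merge one congruence at a time:
  Start: x ≡ 3 (mod 9).
  Combine with x ≡ 4 (mod 6): gcd(9, 6) = 3, and 4 - 3 = 1 is NOT divisible by 3.
    ⇒ system is inconsistent (no integer solution).

No solution (the system is inconsistent).


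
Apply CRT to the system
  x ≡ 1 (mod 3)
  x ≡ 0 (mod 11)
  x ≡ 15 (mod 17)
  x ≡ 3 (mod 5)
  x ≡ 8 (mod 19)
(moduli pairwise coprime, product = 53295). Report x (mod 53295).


Product of moduli M = 3 · 11 · 17 · 5 · 19 = 53295.
Merge one congruence at a time:
  Start: x ≡ 1 (mod 3).
  Combine with x ≡ 0 (mod 11); new modulus lcm = 33.
    Write x = 1 + 3·t and substitute into x ≡ 0 (mod 11): 3·t ≡ 0 − 1 = -1 (mod 11).
    Reduce coefficients mod 11: 3·t ≡ 10 (mod 11).
    The inverse of 3 mod 11 is 4 (since 3·4 = 12 = 1·11 + 1), so t ≡ 4·10 = 40 ≡ 7 (mod 11).
    Then x = 1 + 3·7 = 22, valid modulo lcm(3, 11) = 33: x ≡ 22 (mod 33).
  Combine with x ≡ 15 (mod 17); new modulus lcm = 561.
    Write x = 22 + 33·t and substitute into x ≡ 15 (mod 17): 33·t ≡ 15 − 22 = -7 (mod 17).
    Reduce coefficients mod 17: 16·t ≡ 10 (mod 17).
    The inverse of 16 mod 17 is 16 (since 16·16 = 256 = 15·17 + 1), so t ≡ 16·10 = 160 ≡ 7 (mod 17).
    Then x = 22 + 33·7 = 253, valid modulo lcm(33, 17) = 561: x ≡ 253 (mod 561).
  Combine with x ≡ 3 (mod 5); new modulus lcm = 2805.
    Write x = 253 + 561·t and substitute into x ≡ 3 (mod 5): 561·t ≡ 3 − 253 = -250 (mod 5).
    Reduce coefficients mod 5: 1·t ≡ 0 (mod 5).
    So t ≡ 0 (mod 5).
    Then x = 253 + 561·0 = 253, valid modulo lcm(561, 5) = 2805: x ≡ 253 (mod 2805).
  Combine with x ≡ 8 (mod 19); new modulus lcm = 53295.
    Write x = 253 + 2805·t and substitute into x ≡ 8 (mod 19): 2805·t ≡ 8 − 253 = -245 (mod 19).
    Reduce coefficients mod 19: 12·t ≡ 2 (mod 19).
    The inverse of 12 mod 19 is 8 (since 12·8 = 96 = 5·19 + 1), so t ≡ 8·2 = 16 ≡ 16 (mod 19).
    Then x = 253 + 2805·16 = 45133, valid modulo lcm(2805, 19) = 53295: x ≡ 45133 (mod 53295).
Verify against each original: 45133 mod 3 = 1, 45133 mod 11 = 0, 45133 mod 17 = 15, 45133 mod 5 = 3, 45133 mod 19 = 8.

x ≡ 45133 (mod 53295).


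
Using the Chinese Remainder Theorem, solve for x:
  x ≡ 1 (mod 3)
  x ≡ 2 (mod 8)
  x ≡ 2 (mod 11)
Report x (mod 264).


Moduli 3, 8, 11 are pairwise coprime; by CRT there is a unique solution modulo M = 3 · 8 · 11 = 264.
Solve pairwise, accumulating the modulus:
  Start with x ≡ 1 (mod 3).
  Combine with x ≡ 2 (mod 8): since gcd(3, 8) = 1, we get a unique residue mod 24.
    Write x = 1 + 3·t and substitute into x ≡ 2 (mod 8): 3·t ≡ 2 − 1 = 1 (mod 8).
    The inverse of 3 mod 8 is 3 (since 3·3 = 9 = 1·8 + 1), so t ≡ 3·1 = 3 ≡ 3 (mod 8).
    Then x = 1 + 3·3 = 10, valid modulo lcm(3, 8) = 24: x ≡ 10 (mod 24).
  Combine with x ≡ 2 (mod 11): since gcd(24, 11) = 1, we get a unique residue mod 264.
    Write x = 10 + 24·t and substitute into x ≡ 2 (mod 11): 24·t ≡ 2 − 10 = -8 (mod 11).
    Reduce coefficients mod 11: 2·t ≡ 3 (mod 11).
    The inverse of 2 mod 11 is 6 (since 2·6 = 12 = 1·11 + 1), so t ≡ 6·3 = 18 ≡ 7 (mod 11).
    Then x = 10 + 24·7 = 178, valid modulo lcm(24, 11) = 264: x ≡ 178 (mod 264).
Verify: 178 mod 3 = 1 ✓, 178 mod 8 = 2 ✓, 178 mod 11 = 2 ✓.

x ≡ 178 (mod 264).


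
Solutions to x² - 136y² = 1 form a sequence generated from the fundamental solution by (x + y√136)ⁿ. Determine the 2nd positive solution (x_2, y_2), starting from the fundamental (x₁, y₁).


Step 1: Find the fundamental solution (x₁, y₁) of x² - 136y² = 1.
  Expand √136 as a continued fraction. a₀ = ⌊√136⌋ = 11; iterate m_{k+1} = d_k·a_k − m_k, d_{k+1} = (136 − m_{k+1}²)/d_k, a_{k+1} = ⌊(a₀ + m_{k+1})/d_{k+1}⌋ (starting m₀ = 0, d₀ = 1), with convergents p_k = a_k·p_{k-1} + p_{k-2}, q_k = a_k·q_{k-1} + q_{k-2} (p₋₁ = 1, q₋₁ = 0):
  k = 0: a₀ = 11; p₀/q₀ = 11/1; p₀² − 136·q₀² = 121 − 136 = -15.
  k = 1: m = 11, d = 15, a = ⌊(11 + 11)/15⌋ = 1; p/q = (1·11 + 1)/(1·1 + 0) = 12/1; p² − 136·q² = 144 − 136 = 8.
  k = 2: m = 4, d = 8, a = ⌊(11 + 4)/8⌋ = 1; p/q = (1·12 + 11)/(1·1 + 1) = 23/2; p² − 136·q² = 529 − 544 = -15.
  k = 3: m = 4, d = 15, a = ⌊(11 + 4)/15⌋ = 1; p/q = (1·23 + 12)/(1·2 + 1) = 35/3; p² − 136·q² = 1225 − 1224 = 1.
  The first convergent with p² − 136·q² = 1 gives the fundamental solution (x₁, y₁) = (35, 3).
Step 2: Apply the recurrence (x_{n+1}, y_{n+1}) = (x₁x_n + 136y₁y_n, x₁y_n + y₁x_n) repeatedly.
  From (x_1, y_1) = (35, 3): x_2 = 35·35 + 136·3·3 = 2449; y_2 = 35·3 + 3·35 = 210.
Step 3: Verify x_2² - 136·y_2² = 5997601 - 5997600 = 1 (should be 1). ✓

(x_1, y_1) = (35, 3); (x_2, y_2) = (2449, 210).


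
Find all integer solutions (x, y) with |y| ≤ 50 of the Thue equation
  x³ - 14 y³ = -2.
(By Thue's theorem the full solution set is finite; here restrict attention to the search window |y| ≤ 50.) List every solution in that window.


The equation is x³ - 14y³ = -2. For fixed y, x³ = 14·y³ − 2, so a solution requires the RHS to be a perfect cube.
Strategy: iterate y from -50 to 50, compute RHS = 14·y³ − 2, and check whether it is a (positive or negative) perfect cube.
Check small values of y:
  y = 0: RHS = -2 is not a perfect cube.
  y = 1: RHS = 12 is not a perfect cube.
  y = -1: RHS = -16 is not a perfect cube.
  y = 2: RHS = 110 is not a perfect cube.
  y = -2: RHS = -114 is not a perfect cube.
  y = 3: RHS = 376 is not a perfect cube.
  y = -3: RHS = -380 is not a perfect cube.
Continuing the search up to |y| = 50 finds no solutions either.
No (x, y) in the scanned range satisfies the equation.

No integer solutions with |y| ≤ 50.


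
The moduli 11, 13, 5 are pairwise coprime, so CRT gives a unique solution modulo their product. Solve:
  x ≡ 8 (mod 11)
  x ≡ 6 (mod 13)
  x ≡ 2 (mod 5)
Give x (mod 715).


Moduli 11, 13, 5 are pairwise coprime; by CRT there is a unique solution modulo M = 11 · 13 · 5 = 715.
Solve pairwise, accumulating the modulus:
  Start with x ≡ 8 (mod 11).
  Combine with x ≡ 6 (mod 13): since gcd(11, 13) = 1, we get a unique residue mod 143.
    Write x = 8 + 11·t and substitute into x ≡ 6 (mod 13): 11·t ≡ 6 − 8 = -2 (mod 13).
    Reduce coefficients mod 13: 11·t ≡ 11 (mod 13).
    The inverse of 11 mod 13 is 6 (since 11·6 = 66 = 5·13 + 1), so t ≡ 6·11 = 66 ≡ 1 (mod 13).
    Then x = 8 + 11·1 = 19, valid modulo lcm(11, 13) = 143: x ≡ 19 (mod 143).
  Combine with x ≡ 2 (mod 5): since gcd(143, 5) = 1, we get a unique residue mod 715.
    Write x = 19 + 143·t and substitute into x ≡ 2 (mod 5): 143·t ≡ 2 − 19 = -17 (mod 5).
    Reduce coefficients mod 5: 3·t ≡ 3 (mod 5).
    The inverse of 3 mod 5 is 2 (since 3·2 = 6 = 1·5 + 1), so t ≡ 2·3 = 6 ≡ 1 (mod 5).
    Then x = 19 + 143·1 = 162, valid modulo lcm(143, 5) = 715: x ≡ 162 (mod 715).
Verify: 162 mod 11 = 8 ✓, 162 mod 13 = 6 ✓, 162 mod 5 = 2 ✓.

x ≡ 162 (mod 715).


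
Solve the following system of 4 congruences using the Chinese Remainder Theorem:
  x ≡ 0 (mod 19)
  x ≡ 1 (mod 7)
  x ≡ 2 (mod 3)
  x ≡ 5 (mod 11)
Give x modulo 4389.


Product of moduli M = 19 · 7 · 3 · 11 = 4389.
Merge one congruence at a time:
  Start: x ≡ 0 (mod 19).
  Combine with x ≡ 1 (mod 7); new modulus lcm = 133.
    Write x = 0 + 19·t and substitute into x ≡ 1 (mod 7): 19·t ≡ 1 − 0 = 1 (mod 7).
    Reduce coefficients mod 7: 5·t ≡ 1 (mod 7).
    The inverse of 5 mod 7 is 3 (since 5·3 = 15 = 2·7 + 1), so t ≡ 3·1 = 3 ≡ 3 (mod 7).
    Then x = 0 + 19·3 = 57, valid modulo lcm(19, 7) = 133: x ≡ 57 (mod 133).
  Combine with x ≡ 2 (mod 3); new modulus lcm = 399.
    Write x = 57 + 133·t and substitute into x ≡ 2 (mod 3): 133·t ≡ 2 − 57 = -55 (mod 3).
    Reduce coefficients mod 3: 1·t ≡ 2 (mod 3).
    So t ≡ 2 (mod 3).
    Then x = 57 + 133·2 = 323, valid modulo lcm(133, 3) = 399: x ≡ 323 (mod 399).
  Combine with x ≡ 5 (mod 11); new modulus lcm = 4389.
    Write x = 323 + 399·t and substitute into x ≡ 5 (mod 11): 399·t ≡ 5 − 323 = -318 (mod 11).
    Reduce coefficients mod 11: 3·t ≡ 1 (mod 11).
    The inverse of 3 mod 11 is 4 (since 3·4 = 12 = 1·11 + 1), so t ≡ 4·1 = 4 ≡ 4 (mod 11).
    Then x = 323 + 399·4 = 1919, valid modulo lcm(399, 11) = 4389: x ≡ 1919 (mod 4389).
Verify against each original: 1919 mod 19 = 0, 1919 mod 7 = 1, 1919 mod 3 = 2, 1919 mod 11 = 5.

x ≡ 1919 (mod 4389).


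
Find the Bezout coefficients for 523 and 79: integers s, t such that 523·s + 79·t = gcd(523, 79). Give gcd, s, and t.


Euclidean algorithm on (523, 79) — divide until remainder is 0:
  523 = 6 · 79 + 49
  79 = 1 · 49 + 30
  49 = 1 · 30 + 19
  30 = 1 · 19 + 11
  19 = 1 · 11 + 8
  11 = 1 · 8 + 3
  8 = 2 · 3 + 2
  3 = 1 · 2 + 1
  2 = 2 · 1 + 0
gcd(523, 79) = 1.
Track Bezout coefficients alongside the remainders: start with r₀ = 523 = a·1 + b·0 (s = 1, t = 0) and r₁ = 79 = a·0 + b·1 (s = 0, t = 1); each new remainder r_{k+1} = r_{k-1} − q_k·r_k inherits s_{k+1} = s_{k-1} − q_k·s_k, t_{k+1} = t_{k-1} − q_k·t_k, so r_k = a·s_k + b·t_k at every step:
  q = 6: r = 49, s = 1 − 6·0 = 1, t = 0 − 6·1 = -6  (check: 523·1 + 79·(-6) = 49)
  q = 1: r = 30, s = 0 − 1·1 = -1, t = 1 − 1·(-6) = 7  (check: 523·(-1) + 79·7 = 30)
  q = 1: r = 19, s = 1 − 1·(-1) = 2, t = -6 − 1·7 = -13  (check: 523·2 + 79·(-13) = 19)
  q = 1: r = 11, s = -1 − 1·2 = -3, t = 7 − 1·(-13) = 20  (check: 523·(-3) + 79·20 = 11)
  q = 1: r = 8, s = 2 − 1·(-3) = 5, t = -13 − 1·20 = -33  (check: 523·5 + 79·(-33) = 8)
  q = 1: r = 3, s = -3 − 1·5 = -8, t = 20 − 1·(-33) = 53  (check: 523·(-8) + 79·53 = 3)
  q = 2: r = 2, s = 5 − 2·(-8) = 21, t = -33 − 2·53 = -139  (check: 523·21 + 79·(-139) = 2)
  q = 1: r = 1, s = -8 − 1·21 = -29, t = 53 − 1·(-139) = 192  (check: 523·(-29) + 79·192 = 1)
The row with r = 1 (the gcd) gives the Bezout coefficients s = -29, t = 192.
Result: 523 · (-29) + 79 · (192) = 1.

gcd(523, 79) = 1; s = -29, t = 192 (check: 523·(-29) + 79·192 = 1).


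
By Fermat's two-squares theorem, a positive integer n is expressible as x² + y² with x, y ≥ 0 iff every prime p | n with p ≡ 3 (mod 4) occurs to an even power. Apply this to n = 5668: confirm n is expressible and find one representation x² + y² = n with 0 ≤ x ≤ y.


Step 1: Factor n = 5668 = 2^2 · 13 · 109.
Step 2: Check the mod-4 condition on each prime factor: 2 = 2 (special); 13 ≡ 1 (mod 4), exponent 1; 109 ≡ 1 (mod 4), exponent 1.
All primes ≡ 3 (mod 4) appear to even exponent (or don't appear), so by the two-squares theorem n IS expressible as a sum of two squares.
Step 3: Build a representation. Group n = k² · m with k = 2 and m = 13 · 109 = 1417 (a product of primes ≡ 1 (mod 4)); a representation of m scales to one of n via (k·x)² + (k·y)² = k²(x² + y²). Each prime p ≡ 1 (mod 4) is itself a sum of two squares; find a² by testing p − a² for a perfect square:
  13: 13 − 1² = 12, 13 − 2² = 9 = 3² ⇒ 13 = 2² + 3².
  109: 109 − 1² = 108, 109 − 2² = 105, 109 − 3² = 100 = 10² ⇒ 109 = 3² + 10².
  Combine using the Brahmagupta–Fibonacci identity (a² + b²)(c² + d²) = (ac − bd)² + (ad + bc)² = (ac + bd)² + (ad − bc)²:
  13 · 109 = 1417: from (2² + 3²)(3² + 10²), take (2·3 − 3·10, 2·10 + 3·3) = (6 − 30, 20 + 9) = (-24, 29); dropping signs (only squares matter) gives (24, 29); check 24² + 29² = 576 + 841 = 1417 ✓.
  Scale by k = 2: (2·24, 2·29) = (48, 58).
Step 4: Order so x ≤ y and verify: 48² + 58² = 2304 + 3364 = 5668 = n. ✓

n = 5668 = 48² + 58² (one valid representation with x ≤ y).


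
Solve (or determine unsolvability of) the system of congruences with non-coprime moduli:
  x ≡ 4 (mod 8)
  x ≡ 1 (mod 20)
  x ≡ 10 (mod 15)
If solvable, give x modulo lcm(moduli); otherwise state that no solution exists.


Moduli 8, 20, 15 are not pairwise coprime, so CRT works modulo lcm(m_i) when all pairwise compatibility conditions hold.
Pairwise compatibility: gcd(m_i, m_j) must divide a_i - a_j for every pair.
Merge one congruence at a time:
  Start: x ≡ 4 (mod 8).
  Combine with x ≡ 1 (mod 20): gcd(8, 20) = 4, and 1 - 4 = -3 is NOT divisible by 4.
    ⇒ system is inconsistent (no integer solution).

No solution (the system is inconsistent).


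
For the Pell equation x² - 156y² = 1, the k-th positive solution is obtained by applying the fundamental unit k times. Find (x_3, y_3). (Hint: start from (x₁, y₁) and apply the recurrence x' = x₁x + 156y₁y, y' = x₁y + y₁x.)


Step 1: Find the fundamental solution (x₁, y₁) of x² - 156y² = 1.
  Expand √156 as a continued fraction. a₀ = ⌊√156⌋ = 12; iterate m_{k+1} = d_k·a_k − m_k, d_{k+1} = (156 − m_{k+1}²)/d_k, a_{k+1} = ⌊(a₀ + m_{k+1})/d_{k+1}⌋ (starting m₀ = 0, d₀ = 1), with convergents p_k = a_k·p_{k-1} + p_{k-2}, q_k = a_k·q_{k-1} + q_{k-2} (p₋₁ = 1, q₋₁ = 0):
  k = 0: a₀ = 12; p₀/q₀ = 12/1; p₀² − 156·q₀² = 144 − 156 = -12.
  k = 1: m = 12, d = 12, a = ⌊(12 + 12)/12⌋ = 2; p/q = (2·12 + 1)/(2·1 + 0) = 25/2; p² − 156·q² = 625 − 624 = 1.
  The first convergent with p² − 156·q² = 1 gives the fundamental solution (x₁, y₁) = (25, 2).
Step 2: Apply the recurrence (x_{n+1}, y_{n+1}) = (x₁x_n + 156y₁y_n, x₁y_n + y₁x_n) repeatedly.
  From (x_1, y_1) = (25, 2): x_2 = 25·25 + 156·2·2 = 1249; y_2 = 25·2 + 2·25 = 100.
  From (x_2, y_2) = (1249, 100): x_3 = 25·1249 + 156·2·100 = 62425; y_3 = 25·100 + 2·1249 = 4998.
Step 3: Verify x_3² - 156·y_3² = 3896880625 - 3896880624 = 1 (should be 1). ✓

(x_1, y_1) = (25, 2); (x_3, y_3) = (62425, 4998).


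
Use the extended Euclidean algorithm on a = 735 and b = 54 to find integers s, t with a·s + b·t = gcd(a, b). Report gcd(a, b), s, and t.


Euclidean algorithm on (735, 54) — divide until remainder is 0:
  735 = 13 · 54 + 33
  54 = 1 · 33 + 21
  33 = 1 · 21 + 12
  21 = 1 · 12 + 9
  12 = 1 · 9 + 3
  9 = 3 · 3 + 0
gcd(735, 54) = 3.
Track Bezout coefficients alongside the remainders: start with r₀ = 735 = a·1 + b·0 (s = 1, t = 0) and r₁ = 54 = a·0 + b·1 (s = 0, t = 1); each new remainder r_{k+1} = r_{k-1} − q_k·r_k inherits s_{k+1} = s_{k-1} − q_k·s_k, t_{k+1} = t_{k-1} − q_k·t_k, so r_k = a·s_k + b·t_k at every step:
  q = 13: r = 33, s = 1 − 13·0 = 1, t = 0 − 13·1 = -13  (check: 735·1 + 54·(-13) = 33)
  q = 1: r = 21, s = 0 − 1·1 = -1, t = 1 − 1·(-13) = 14  (check: 735·(-1) + 54·14 = 21)
  q = 1: r = 12, s = 1 − 1·(-1) = 2, t = -13 − 1·14 = -27  (check: 735·2 + 54·(-27) = 12)
  q = 1: r = 9, s = -1 − 1·2 = -3, t = 14 − 1·(-27) = 41  (check: 735·(-3) + 54·41 = 9)
  q = 1: r = 3, s = 2 − 1·(-3) = 5, t = -27 − 1·41 = -68  (check: 735·5 + 54·(-68) = 3)
The row with r = 3 (the gcd) gives the Bezout coefficients s = 5, t = -68.
Result: 735 · (5) + 54 · (-68) = 3.

gcd(735, 54) = 3; s = 5, t = -68 (check: 735·5 + 54·(-68) = 3).


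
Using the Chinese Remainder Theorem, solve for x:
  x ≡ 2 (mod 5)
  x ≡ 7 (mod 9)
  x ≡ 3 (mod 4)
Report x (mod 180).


Moduli 5, 9, 4 are pairwise coprime; by CRT there is a unique solution modulo M = 5 · 9 · 4 = 180.
Solve pairwise, accumulating the modulus:
  Start with x ≡ 2 (mod 5).
  Combine with x ≡ 7 (mod 9): since gcd(5, 9) = 1, we get a unique residue mod 45.
    Write x = 2 + 5·t and substitute into x ≡ 7 (mod 9): 5·t ≡ 7 − 2 = 5 (mod 9).
    The inverse of 5 mod 9 is 2 (since 5·2 = 10 = 1·9 + 1), so t ≡ 2·5 = 10 ≡ 1 (mod 9).
    Then x = 2 + 5·1 = 7, valid modulo lcm(5, 9) = 45: x ≡ 7 (mod 45).
  Combine with x ≡ 3 (mod 4): since gcd(45, 4) = 1, we get a unique residue mod 180.
    Write x = 7 + 45·t and substitute into x ≡ 3 (mod 4): 45·t ≡ 3 − 7 = -4 (mod 4).
    Reduce coefficients mod 4: 1·t ≡ 0 (mod 4).
    So t ≡ 0 (mod 4).
    Then x = 7 + 45·0 = 7, valid modulo lcm(45, 4) = 180: x ≡ 7 (mod 180).
Verify: 7 mod 5 = 2 ✓, 7 mod 9 = 7 ✓, 7 mod 4 = 3 ✓.

x ≡ 7 (mod 180).


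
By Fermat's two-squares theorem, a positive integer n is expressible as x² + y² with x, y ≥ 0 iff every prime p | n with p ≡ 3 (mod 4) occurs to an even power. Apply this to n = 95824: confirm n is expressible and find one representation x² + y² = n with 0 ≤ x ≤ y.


Step 1: Factor n = 95824 = 2^4 · 53 · 113.
Step 2: Check the mod-4 condition on each prime factor: 2 = 2 (special); 53 ≡ 1 (mod 4), exponent 1; 113 ≡ 1 (mod 4), exponent 1.
All primes ≡ 3 (mod 4) appear to even exponent (or don't appear), so by the two-squares theorem n IS expressible as a sum of two squares.
Step 3: Build a representation. Group n = k² · m with k = 4 and m = 53 · 113 = 5989 (a product of primes ≡ 1 (mod 4)); a representation of m scales to one of n via (k·x)² + (k·y)² = k²(x² + y²). Each prime p ≡ 1 (mod 4) is itself a sum of two squares; find a² by testing p − a² for a perfect square:
  53: 53 − 1² = 52, 53 − 2² = 49 = 7² ⇒ 53 = 2² + 7².
  113: 113 − 1² = 112, 113 − 2² = 109, 113 − 3² = 104, 113 − 4² = 97, 113 − 5² = 88, 113 − 6² = 77, 113 − 7² = 64 = 8² ⇒ 113 = 7² + 8².
  Combine using the Brahmagupta–Fibonacci identity (a² + b²)(c² + d²) = (ac − bd)² + (ad + bc)² = (ac + bd)² + (ad − bc)²:
  53 · 113 = 5989: from (2² + 7²)(7² + 8²), take (2·7 − 7·8, 2·8 + 7·7) = (14 − 56, 16 + 49) = (-42, 65); dropping signs (only squares matter) gives (42, 65); check 42² + 65² = 1764 + 4225 = 5989 ✓.
  Scale by k = 4: (4·42, 4·65) = (168, 260).
Step 4: Order so x ≤ y and verify: 168² + 260² = 28224 + 67600 = 95824 = n. ✓

n = 95824 = 168² + 260² (one valid representation with x ≤ y).


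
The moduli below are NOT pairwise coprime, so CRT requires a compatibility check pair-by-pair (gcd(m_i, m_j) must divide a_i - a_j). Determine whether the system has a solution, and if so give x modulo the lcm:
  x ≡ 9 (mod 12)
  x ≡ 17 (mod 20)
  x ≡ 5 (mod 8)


Moduli 12, 20, 8 are not pairwise coprime, so CRT works modulo lcm(m_i) when all pairwise compatibility conditions hold.
Pairwise compatibility: gcd(m_i, m_j) must divide a_i - a_j for every pair.
Merge one congruence at a time:
  Start: x ≡ 9 (mod 12).
  Combine with x ≡ 17 (mod 20): gcd(12, 20) = 4; 17 - 9 = 8, which IS divisible by 4, so compatible.
    Write x = 9 + 12·t and substitute into x ≡ 17 (mod 20): 12·t ≡ 17 − 9 = 8 (mod 20).
    Divide the congruence (and modulus) by g = 4: 3·t ≡ 2 (mod 5).
    The inverse of 3 mod 5 is 2 (since 3·2 = 6 = 1·5 + 1), so t ≡ 2·2 = 4 ≡ 4 (mod 5).
    Then x = 9 + 12·4 = 57, valid modulo lcm(12, 20) = 60: x ≡ 57 (mod 60).
  Combine with x ≡ 5 (mod 8): gcd(60, 8) = 4; 5 - 57 = -52, which IS divisible by 4, so compatible.
    Write x = 57 + 60·t and substitute into x ≡ 5 (mod 8): 60·t ≡ 5 − 57 = -52 (mod 8).
    Divide the congruence (and modulus) by g = 4: 15·t ≡ -13 (mod 2).
    Reduce coefficients mod 2: 1·t ≡ 1 (mod 2).
    So t ≡ 1 (mod 2).
    Then x = 57 + 60·1 = 117, valid modulo lcm(60, 8) = 120: x ≡ 117 (mod 120).
Verify: 117 mod 12 = 9, 117 mod 20 = 17, 117 mod 8 = 5.

x ≡ 117 (mod 120).


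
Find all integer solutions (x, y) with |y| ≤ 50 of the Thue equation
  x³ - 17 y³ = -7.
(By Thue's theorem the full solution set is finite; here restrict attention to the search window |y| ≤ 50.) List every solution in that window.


The equation is x³ - 17y³ = -7. For fixed y, x³ = 17·y³ − 7, so a solution requires the RHS to be a perfect cube.
Strategy: iterate y from -50 to 50, compute RHS = 17·y³ − 7, and check whether it is a (positive or negative) perfect cube.
Check small values of y:
  y = 0: RHS = -7 is not a perfect cube.
  y = 1: RHS = 10 is not a perfect cube.
  y = -1: RHS = -24 is not a perfect cube.
  y = 2: RHS = 129 is not a perfect cube.
  y = -2: RHS = -143 is not a perfect cube.
  y = 3: RHS = 452 is not a perfect cube.
  y = -3: RHS = -466 is not a perfect cube.
Continuing the search up to |y| = 50 finds no solutions either.
No (x, y) in the scanned range satisfies the equation.

No integer solutions with |y| ≤ 50.


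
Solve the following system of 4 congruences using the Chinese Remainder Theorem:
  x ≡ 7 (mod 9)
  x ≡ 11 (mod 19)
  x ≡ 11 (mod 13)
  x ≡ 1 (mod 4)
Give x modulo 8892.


Product of moduli M = 9 · 19 · 13 · 4 = 8892.
Merge one congruence at a time:
  Start: x ≡ 7 (mod 9).
  Combine with x ≡ 11 (mod 19); new modulus lcm = 171.
    Write x = 7 + 9·t and substitute into x ≡ 11 (mod 19): 9·t ≡ 11 − 7 = 4 (mod 19).
    The inverse of 9 mod 19 is 17 (since 9·17 = 153 = 8·19 + 1), so t ≡ 17·4 = 68 ≡ 11 (mod 19).
    Then x = 7 + 9·11 = 106, valid modulo lcm(9, 19) = 171: x ≡ 106 (mod 171).
  Combine with x ≡ 11 (mod 13); new modulus lcm = 2223.
    Write x = 106 + 171·t and substitute into x ≡ 11 (mod 13): 171·t ≡ 11 − 106 = -95 (mod 13).
    Reduce coefficients mod 13: 2·t ≡ 9 (mod 13).
    The inverse of 2 mod 13 is 7 (since 2·7 = 14 = 1·13 + 1), so t ≡ 7·9 = 63 ≡ 11 (mod 13).
    Then x = 106 + 171·11 = 1987, valid modulo lcm(171, 13) = 2223: x ≡ 1987 (mod 2223).
  Combine with x ≡ 1 (mod 4); new modulus lcm = 8892.
    Write x = 1987 + 2223·t and substitute into x ≡ 1 (mod 4): 2223·t ≡ 1 − 1987 = -1986 (mod 4).
    Reduce coefficients mod 4: 3·t ≡ 2 (mod 4).
    The inverse of 3 mod 4 is 3 (since 3·3 = 9 = 2·4 + 1), so t ≡ 3·2 = 6 ≡ 2 (mod 4).
    Then x = 1987 + 2223·2 = 6433, valid modulo lcm(2223, 4) = 8892: x ≡ 6433 (mod 8892).
Verify against each original: 6433 mod 9 = 7, 6433 mod 19 = 11, 6433 mod 13 = 11, 6433 mod 4 = 1.

x ≡ 6433 (mod 8892).


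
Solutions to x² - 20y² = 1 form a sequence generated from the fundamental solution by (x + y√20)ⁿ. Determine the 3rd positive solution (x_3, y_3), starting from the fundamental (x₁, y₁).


Step 1: Find the fundamental solution (x₁, y₁) of x² - 20y² = 1.
  Expand √20 as a continued fraction. a₀ = ⌊√20⌋ = 4; iterate m_{k+1} = d_k·a_k − m_k, d_{k+1} = (20 − m_{k+1}²)/d_k, a_{k+1} = ⌊(a₀ + m_{k+1})/d_{k+1}⌋ (starting m₀ = 0, d₀ = 1), with convergents p_k = a_k·p_{k-1} + p_{k-2}, q_k = a_k·q_{k-1} + q_{k-2} (p₋₁ = 1, q₋₁ = 0):
  k = 0: a₀ = 4; p₀/q₀ = 4/1; p₀² − 20·q₀² = 16 − 20 = -4.
  k = 1: m = 4, d = 4, a = ⌊(4 + 4)/4⌋ = 2; p/q = (2·4 + 1)/(2·1 + 0) = 9/2; p² − 20·q² = 81 − 80 = 1.
  The first convergent with p² − 20·q² = 1 gives the fundamental solution (x₁, y₁) = (9, 2).
Step 2: Apply the recurrence (x_{n+1}, y_{n+1}) = (x₁x_n + 20y₁y_n, x₁y_n + y₁x_n) repeatedly.
  From (x_1, y_1) = (9, 2): x_2 = 9·9 + 20·2·2 = 161; y_2 = 9·2 + 2·9 = 36.
  From (x_2, y_2) = (161, 36): x_3 = 9·161 + 20·2·36 = 2889; y_3 = 9·36 + 2·161 = 646.
Step 3: Verify x_3² - 20·y_3² = 8346321 - 8346320 = 1 (should be 1). ✓

(x_1, y_1) = (9, 2); (x_3, y_3) = (2889, 646).


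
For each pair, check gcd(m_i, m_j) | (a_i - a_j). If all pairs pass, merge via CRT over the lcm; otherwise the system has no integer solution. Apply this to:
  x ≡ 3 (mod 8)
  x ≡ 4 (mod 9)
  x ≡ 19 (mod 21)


Moduli 8, 9, 21 are not pairwise coprime, so CRT works modulo lcm(m_i) when all pairwise compatibility conditions hold.
Pairwise compatibility: gcd(m_i, m_j) must divide a_i - a_j for every pair.
Merge one congruence at a time:
  Start: x ≡ 3 (mod 8).
  Combine with x ≡ 4 (mod 9): gcd(8, 9) = 1; 4 - 3 = 1, which IS divisible by 1, so compatible.
    Write x = 3 + 8·t and substitute into x ≡ 4 (mod 9): 8·t ≡ 4 − 3 = 1 (mod 9).
    The inverse of 8 mod 9 is 8 (since 8·8 = 64 = 7·9 + 1), so t ≡ 8·1 = 8 ≡ 8 (mod 9).
    Then x = 3 + 8·8 = 67, valid modulo lcm(8, 9) = 72: x ≡ 67 (mod 72).
  Combine with x ≡ 19 (mod 21): gcd(72, 21) = 3; 19 - 67 = -48, which IS divisible by 3, so compatible.
    Write x = 67 + 72·t and substitute into x ≡ 19 (mod 21): 72·t ≡ 19 − 67 = -48 (mod 21).
    Divide the congruence (and modulus) by g = 3: 24·t ≡ -16 (mod 7).
    Reduce coefficients mod 7: 3·t ≡ 5 (mod 7).
    The inverse of 3 mod 7 is 5 (since 3·5 = 15 = 2·7 + 1), so t ≡ 5·5 = 25 ≡ 4 (mod 7).
    Then x = 67 + 72·4 = 355, valid modulo lcm(72, 21) = 504: x ≡ 355 (mod 504).
Verify: 355 mod 8 = 3, 355 mod 9 = 4, 355 mod 21 = 19.

x ≡ 355 (mod 504).


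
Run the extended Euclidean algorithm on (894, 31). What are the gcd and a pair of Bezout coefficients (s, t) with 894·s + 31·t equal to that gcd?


Euclidean algorithm on (894, 31) — divide until remainder is 0:
  894 = 28 · 31 + 26
  31 = 1 · 26 + 5
  26 = 5 · 5 + 1
  5 = 5 · 1 + 0
gcd(894, 31) = 1.
Track Bezout coefficients alongside the remainders: start with r₀ = 894 = a·1 + b·0 (s = 1, t = 0) and r₁ = 31 = a·0 + b·1 (s = 0, t = 1); each new remainder r_{k+1} = r_{k-1} − q_k·r_k inherits s_{k+1} = s_{k-1} − q_k·s_k, t_{k+1} = t_{k-1} − q_k·t_k, so r_k = a·s_k + b·t_k at every step:
  q = 28: r = 26, s = 1 − 28·0 = 1, t = 0 − 28·1 = -28  (check: 894·1 + 31·(-28) = 26)
  q = 1: r = 5, s = 0 − 1·1 = -1, t = 1 − 1·(-28) = 29  (check: 894·(-1) + 31·29 = 5)
  q = 5: r = 1, s = 1 − 5·(-1) = 6, t = -28 − 5·29 = -173  (check: 894·6 + 31·(-173) = 1)
The row with r = 1 (the gcd) gives the Bezout coefficients s = 6, t = -173.
Result: 894 · (6) + 31 · (-173) = 1.

gcd(894, 31) = 1; s = 6, t = -173 (check: 894·6 + 31·(-173) = 1).
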